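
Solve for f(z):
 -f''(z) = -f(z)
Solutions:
 f(z) = C1*exp(-z) + C2*exp(z)


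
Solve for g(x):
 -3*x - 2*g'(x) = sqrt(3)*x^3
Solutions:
 g(x) = C1 - sqrt(3)*x^4/8 - 3*x^2/4


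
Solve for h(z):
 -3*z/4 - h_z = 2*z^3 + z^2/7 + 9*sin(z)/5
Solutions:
 h(z) = C1 - z^4/2 - z^3/21 - 3*z^2/8 + 9*cos(z)/5


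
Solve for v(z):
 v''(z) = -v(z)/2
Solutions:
 v(z) = C1*sin(sqrt(2)*z/2) + C2*cos(sqrt(2)*z/2)


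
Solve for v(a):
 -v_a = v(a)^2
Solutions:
 v(a) = 1/(C1 + a)


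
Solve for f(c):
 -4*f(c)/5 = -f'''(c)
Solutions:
 f(c) = C3*exp(10^(2/3)*c/5) + (C1*sin(10^(2/3)*sqrt(3)*c/10) + C2*cos(10^(2/3)*sqrt(3)*c/10))*exp(-10^(2/3)*c/10)


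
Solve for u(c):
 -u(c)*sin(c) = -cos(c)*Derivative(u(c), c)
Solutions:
 u(c) = C1/cos(c)


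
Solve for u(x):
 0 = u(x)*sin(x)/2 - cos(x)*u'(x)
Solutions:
 u(x) = C1/sqrt(cos(x))


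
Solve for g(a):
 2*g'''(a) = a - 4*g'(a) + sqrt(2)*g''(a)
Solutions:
 g(a) = C1 + a^2/8 + sqrt(2)*a/16 + (C2*sin(sqrt(30)*a/4) + C3*cos(sqrt(30)*a/4))*exp(sqrt(2)*a/4)


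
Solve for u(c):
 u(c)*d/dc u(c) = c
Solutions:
 u(c) = -sqrt(C1 + c^2)
 u(c) = sqrt(C1 + c^2)


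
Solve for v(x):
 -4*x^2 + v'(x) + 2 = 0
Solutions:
 v(x) = C1 + 4*x^3/3 - 2*x


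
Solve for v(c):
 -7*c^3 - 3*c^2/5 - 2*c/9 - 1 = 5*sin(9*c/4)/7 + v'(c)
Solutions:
 v(c) = C1 - 7*c^4/4 - c^3/5 - c^2/9 - c + 20*cos(9*c/4)/63


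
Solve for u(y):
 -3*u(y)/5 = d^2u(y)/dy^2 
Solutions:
 u(y) = C1*sin(sqrt(15)*y/5) + C2*cos(sqrt(15)*y/5)


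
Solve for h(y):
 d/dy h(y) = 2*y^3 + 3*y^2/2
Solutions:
 h(y) = C1 + y^4/2 + y^3/2


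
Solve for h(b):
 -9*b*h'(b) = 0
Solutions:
 h(b) = C1


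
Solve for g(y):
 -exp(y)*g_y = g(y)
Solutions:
 g(y) = C1*exp(exp(-y))


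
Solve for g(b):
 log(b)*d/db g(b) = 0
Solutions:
 g(b) = C1


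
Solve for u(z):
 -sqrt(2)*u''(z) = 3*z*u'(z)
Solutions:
 u(z) = C1 + C2*erf(2^(1/4)*sqrt(3)*z/2)


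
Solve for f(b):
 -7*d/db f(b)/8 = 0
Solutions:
 f(b) = C1


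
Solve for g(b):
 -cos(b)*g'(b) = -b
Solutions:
 g(b) = C1 + Integral(b/cos(b), b)


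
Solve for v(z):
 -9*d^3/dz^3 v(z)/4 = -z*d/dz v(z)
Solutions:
 v(z) = C1 + Integral(C2*airyai(2^(2/3)*3^(1/3)*z/3) + C3*airybi(2^(2/3)*3^(1/3)*z/3), z)


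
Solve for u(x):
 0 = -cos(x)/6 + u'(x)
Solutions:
 u(x) = C1 + sin(x)/6


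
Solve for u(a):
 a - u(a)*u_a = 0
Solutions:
 u(a) = -sqrt(C1 + a^2)
 u(a) = sqrt(C1 + a^2)


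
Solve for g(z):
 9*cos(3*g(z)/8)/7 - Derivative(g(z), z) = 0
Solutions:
 -9*z/7 - 4*log(sin(3*g(z)/8) - 1)/3 + 4*log(sin(3*g(z)/8) + 1)/3 = C1


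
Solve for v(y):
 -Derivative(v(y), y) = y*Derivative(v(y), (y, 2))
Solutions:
 v(y) = C1 + C2*log(y)


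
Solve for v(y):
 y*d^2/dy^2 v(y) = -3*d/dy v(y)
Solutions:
 v(y) = C1 + C2/y^2


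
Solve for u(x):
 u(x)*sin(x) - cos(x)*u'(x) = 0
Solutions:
 u(x) = C1/cos(x)


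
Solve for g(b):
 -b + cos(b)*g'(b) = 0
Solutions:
 g(b) = C1 + Integral(b/cos(b), b)


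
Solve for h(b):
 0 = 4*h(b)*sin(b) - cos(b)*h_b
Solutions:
 h(b) = C1/cos(b)^4


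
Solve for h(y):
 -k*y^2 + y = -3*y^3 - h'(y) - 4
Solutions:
 h(y) = C1 + k*y^3/3 - 3*y^4/4 - y^2/2 - 4*y


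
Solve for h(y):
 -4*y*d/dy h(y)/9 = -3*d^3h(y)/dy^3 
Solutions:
 h(y) = C1 + Integral(C2*airyai(2^(2/3)*y/3) + C3*airybi(2^(2/3)*y/3), y)


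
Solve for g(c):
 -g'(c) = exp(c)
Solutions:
 g(c) = C1 - exp(c)


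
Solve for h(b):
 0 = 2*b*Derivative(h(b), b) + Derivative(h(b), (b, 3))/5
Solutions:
 h(b) = C1 + Integral(C2*airyai(-10^(1/3)*b) + C3*airybi(-10^(1/3)*b), b)


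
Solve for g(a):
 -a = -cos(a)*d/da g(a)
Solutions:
 g(a) = C1 + Integral(a/cos(a), a)


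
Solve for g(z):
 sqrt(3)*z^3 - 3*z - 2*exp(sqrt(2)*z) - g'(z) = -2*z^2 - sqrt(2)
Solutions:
 g(z) = C1 + sqrt(3)*z^4/4 + 2*z^3/3 - 3*z^2/2 + sqrt(2)*z - sqrt(2)*exp(sqrt(2)*z)


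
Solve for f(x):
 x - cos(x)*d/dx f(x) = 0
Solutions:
 f(x) = C1 + Integral(x/cos(x), x)


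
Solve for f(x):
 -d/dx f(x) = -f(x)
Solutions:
 f(x) = C1*exp(x)


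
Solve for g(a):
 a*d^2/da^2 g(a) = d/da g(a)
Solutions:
 g(a) = C1 + C2*a^2


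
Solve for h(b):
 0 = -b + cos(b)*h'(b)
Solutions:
 h(b) = C1 + Integral(b/cos(b), b)


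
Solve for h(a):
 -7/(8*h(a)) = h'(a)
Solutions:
 h(a) = -sqrt(C1 - 7*a)/2
 h(a) = sqrt(C1 - 7*a)/2


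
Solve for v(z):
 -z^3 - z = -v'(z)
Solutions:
 v(z) = C1 + z^4/4 + z^2/2


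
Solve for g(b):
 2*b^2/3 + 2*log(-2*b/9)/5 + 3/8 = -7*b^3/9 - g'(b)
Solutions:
 g(b) = C1 - 7*b^4/36 - 2*b^3/9 - 2*b*log(-b)/5 + b*(-16*log(2) + 1 + 32*log(3))/40


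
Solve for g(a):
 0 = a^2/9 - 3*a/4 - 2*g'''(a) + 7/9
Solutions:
 g(a) = C1 + C2*a + C3*a^2 + a^5/1080 - a^4/64 + 7*a^3/108


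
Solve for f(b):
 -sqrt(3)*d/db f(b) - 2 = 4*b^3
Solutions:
 f(b) = C1 - sqrt(3)*b^4/3 - 2*sqrt(3)*b/3


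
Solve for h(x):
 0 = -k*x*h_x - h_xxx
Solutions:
 h(x) = C1 + Integral(C2*airyai(x*(-k)^(1/3)) + C3*airybi(x*(-k)^(1/3)), x)


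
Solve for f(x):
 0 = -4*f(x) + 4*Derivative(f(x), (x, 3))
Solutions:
 f(x) = C3*exp(x) + (C1*sin(sqrt(3)*x/2) + C2*cos(sqrt(3)*x/2))*exp(-x/2)


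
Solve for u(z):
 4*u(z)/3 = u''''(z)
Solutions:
 u(z) = C1*exp(-sqrt(2)*3^(3/4)*z/3) + C2*exp(sqrt(2)*3^(3/4)*z/3) + C3*sin(sqrt(2)*3^(3/4)*z/3) + C4*cos(sqrt(2)*3^(3/4)*z/3)


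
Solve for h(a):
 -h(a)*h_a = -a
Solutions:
 h(a) = -sqrt(C1 + a^2)
 h(a) = sqrt(C1 + a^2)


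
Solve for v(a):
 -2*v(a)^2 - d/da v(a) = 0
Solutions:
 v(a) = 1/(C1 + 2*a)


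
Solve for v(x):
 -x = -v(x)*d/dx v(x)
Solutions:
 v(x) = -sqrt(C1 + x^2)
 v(x) = sqrt(C1 + x^2)


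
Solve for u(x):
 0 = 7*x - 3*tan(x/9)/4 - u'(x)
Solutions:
 u(x) = C1 + 7*x^2/2 + 27*log(cos(x/9))/4


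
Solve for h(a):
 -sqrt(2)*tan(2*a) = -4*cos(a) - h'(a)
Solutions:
 h(a) = C1 - sqrt(2)*log(cos(2*a))/2 - 4*sin(a)


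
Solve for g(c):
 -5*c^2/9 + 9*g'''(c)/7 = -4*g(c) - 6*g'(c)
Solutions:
 g(c) = C1*exp(-14^(1/3)*c*(-(3 + sqrt(23))^(1/3) + 14^(1/3)/(3 + sqrt(23))^(1/3))/6)*sin(14^(1/3)*sqrt(3)*c*(14^(1/3)/(3 + sqrt(23))^(1/3) + (3 + sqrt(23))^(1/3))/6) + C2*exp(-14^(1/3)*c*(-(3 + sqrt(23))^(1/3) + 14^(1/3)/(3 + sqrt(23))^(1/3))/6)*cos(14^(1/3)*sqrt(3)*c*(14^(1/3)/(3 + sqrt(23))^(1/3) + (3 + sqrt(23))^(1/3))/6) + C3*exp(14^(1/3)*c*(-(3 + sqrt(23))^(1/3) + 14^(1/3)/(3 + sqrt(23))^(1/3))/3) + 5*c^2/36 - 5*c/12 + 5/8


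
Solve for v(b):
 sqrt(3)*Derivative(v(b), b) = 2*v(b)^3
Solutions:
 v(b) = -sqrt(6)*sqrt(-1/(C1 + 2*sqrt(3)*b))/2
 v(b) = sqrt(6)*sqrt(-1/(C1 + 2*sqrt(3)*b))/2


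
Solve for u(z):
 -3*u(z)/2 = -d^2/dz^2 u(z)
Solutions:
 u(z) = C1*exp(-sqrt(6)*z/2) + C2*exp(sqrt(6)*z/2)


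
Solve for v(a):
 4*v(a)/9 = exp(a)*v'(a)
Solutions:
 v(a) = C1*exp(-4*exp(-a)/9)


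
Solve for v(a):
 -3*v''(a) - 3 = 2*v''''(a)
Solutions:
 v(a) = C1 + C2*a + C3*sin(sqrt(6)*a/2) + C4*cos(sqrt(6)*a/2) - a^2/2


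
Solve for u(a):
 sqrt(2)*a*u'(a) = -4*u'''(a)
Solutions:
 u(a) = C1 + Integral(C2*airyai(-sqrt(2)*a/2) + C3*airybi(-sqrt(2)*a/2), a)


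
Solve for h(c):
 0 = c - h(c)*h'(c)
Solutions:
 h(c) = -sqrt(C1 + c^2)
 h(c) = sqrt(C1 + c^2)


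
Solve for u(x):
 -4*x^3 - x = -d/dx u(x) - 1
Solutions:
 u(x) = C1 + x^4 + x^2/2 - x


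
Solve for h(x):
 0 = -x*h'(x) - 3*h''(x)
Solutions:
 h(x) = C1 + C2*erf(sqrt(6)*x/6)


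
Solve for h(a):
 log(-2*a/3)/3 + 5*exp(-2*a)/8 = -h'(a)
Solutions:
 h(a) = C1 - a*log(-a)/3 + a*(-log(2) + 1 + log(3))/3 + 5*exp(-2*a)/16


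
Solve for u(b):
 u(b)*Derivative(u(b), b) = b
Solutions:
 u(b) = -sqrt(C1 + b^2)
 u(b) = sqrt(C1 + b^2)


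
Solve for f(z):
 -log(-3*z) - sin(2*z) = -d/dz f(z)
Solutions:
 f(z) = C1 + z*log(-z) - z + z*log(3) - cos(2*z)/2


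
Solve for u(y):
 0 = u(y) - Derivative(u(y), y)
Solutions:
 u(y) = C1*exp(y)


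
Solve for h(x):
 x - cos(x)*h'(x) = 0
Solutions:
 h(x) = C1 + Integral(x/cos(x), x)


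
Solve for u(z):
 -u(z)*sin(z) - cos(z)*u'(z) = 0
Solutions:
 u(z) = C1*cos(z)


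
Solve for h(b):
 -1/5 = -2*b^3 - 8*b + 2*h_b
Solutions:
 h(b) = C1 + b^4/4 + 2*b^2 - b/10


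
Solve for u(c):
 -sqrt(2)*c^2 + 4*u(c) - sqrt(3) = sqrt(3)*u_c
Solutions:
 u(c) = C1*exp(4*sqrt(3)*c/3) + sqrt(2)*c^2/4 + sqrt(6)*c/8 + 3*sqrt(2)/32 + sqrt(3)/4


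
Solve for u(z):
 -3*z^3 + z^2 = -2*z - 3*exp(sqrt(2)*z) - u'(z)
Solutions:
 u(z) = C1 + 3*z^4/4 - z^3/3 - z^2 - 3*sqrt(2)*exp(sqrt(2)*z)/2


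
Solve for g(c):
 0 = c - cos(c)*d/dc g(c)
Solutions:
 g(c) = C1 + Integral(c/cos(c), c)


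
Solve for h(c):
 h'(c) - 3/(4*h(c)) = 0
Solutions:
 h(c) = -sqrt(C1 + 6*c)/2
 h(c) = sqrt(C1 + 6*c)/2


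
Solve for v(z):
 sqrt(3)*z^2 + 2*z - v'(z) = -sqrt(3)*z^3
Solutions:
 v(z) = C1 + sqrt(3)*z^4/4 + sqrt(3)*z^3/3 + z^2


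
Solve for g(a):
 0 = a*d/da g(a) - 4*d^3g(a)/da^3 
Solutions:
 g(a) = C1 + Integral(C2*airyai(2^(1/3)*a/2) + C3*airybi(2^(1/3)*a/2), a)


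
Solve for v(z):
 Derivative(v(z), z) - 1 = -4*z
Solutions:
 v(z) = C1 - 2*z^2 + z


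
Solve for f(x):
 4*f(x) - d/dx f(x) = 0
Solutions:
 f(x) = C1*exp(4*x)


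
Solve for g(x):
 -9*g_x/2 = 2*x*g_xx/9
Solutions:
 g(x) = C1 + C2/x^(77/4)


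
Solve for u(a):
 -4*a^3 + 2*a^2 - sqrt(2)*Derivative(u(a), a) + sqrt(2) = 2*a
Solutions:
 u(a) = C1 - sqrt(2)*a^4/2 + sqrt(2)*a^3/3 - sqrt(2)*a^2/2 + a


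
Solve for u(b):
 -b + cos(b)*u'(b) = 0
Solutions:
 u(b) = C1 + Integral(b/cos(b), b)


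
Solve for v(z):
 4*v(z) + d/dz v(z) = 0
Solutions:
 v(z) = C1*exp(-4*z)


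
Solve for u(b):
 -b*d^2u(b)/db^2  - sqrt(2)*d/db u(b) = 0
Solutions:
 u(b) = C1 + C2*b^(1 - sqrt(2))


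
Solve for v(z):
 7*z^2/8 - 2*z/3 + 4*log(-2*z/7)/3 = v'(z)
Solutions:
 v(z) = C1 + 7*z^3/24 - z^2/3 + 4*z*log(-z)/3 + 4*z*(-log(7) - 1 + log(2))/3


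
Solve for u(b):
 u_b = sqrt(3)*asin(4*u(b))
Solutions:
 Integral(1/asin(4*_y), (_y, u(b))) = C1 + sqrt(3)*b


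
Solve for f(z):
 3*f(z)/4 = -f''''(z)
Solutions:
 f(z) = (C1*sin(3^(1/4)*z/2) + C2*cos(3^(1/4)*z/2))*exp(-3^(1/4)*z/2) + (C3*sin(3^(1/4)*z/2) + C4*cos(3^(1/4)*z/2))*exp(3^(1/4)*z/2)


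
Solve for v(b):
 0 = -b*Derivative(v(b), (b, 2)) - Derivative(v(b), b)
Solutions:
 v(b) = C1 + C2*log(b)


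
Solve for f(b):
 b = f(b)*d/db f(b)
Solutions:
 f(b) = -sqrt(C1 + b^2)
 f(b) = sqrt(C1 + b^2)


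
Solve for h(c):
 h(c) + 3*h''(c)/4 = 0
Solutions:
 h(c) = C1*sin(2*sqrt(3)*c/3) + C2*cos(2*sqrt(3)*c/3)


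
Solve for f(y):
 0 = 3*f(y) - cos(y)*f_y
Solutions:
 f(y) = C1*(sin(y) + 1)^(3/2)/(sin(y) - 1)^(3/2)


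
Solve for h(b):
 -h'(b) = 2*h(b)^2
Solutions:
 h(b) = 1/(C1 + 2*b)


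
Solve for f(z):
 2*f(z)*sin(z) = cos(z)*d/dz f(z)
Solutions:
 f(z) = C1/cos(z)^2


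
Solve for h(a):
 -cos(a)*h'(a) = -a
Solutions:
 h(a) = C1 + Integral(a/cos(a), a)


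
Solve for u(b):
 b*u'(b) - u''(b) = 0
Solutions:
 u(b) = C1 + C2*erfi(sqrt(2)*b/2)


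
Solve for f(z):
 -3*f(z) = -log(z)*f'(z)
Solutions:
 f(z) = C1*exp(3*li(z))


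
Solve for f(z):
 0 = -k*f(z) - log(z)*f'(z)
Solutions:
 f(z) = C1*exp(-k*li(z))


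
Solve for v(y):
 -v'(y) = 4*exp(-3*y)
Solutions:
 v(y) = C1 + 4*exp(-3*y)/3


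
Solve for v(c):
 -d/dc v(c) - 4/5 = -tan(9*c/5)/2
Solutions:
 v(c) = C1 - 4*c/5 - 5*log(cos(9*c/5))/18


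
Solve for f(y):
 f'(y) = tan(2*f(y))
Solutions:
 f(y) = -asin(C1*exp(2*y))/2 + pi/2
 f(y) = asin(C1*exp(2*y))/2


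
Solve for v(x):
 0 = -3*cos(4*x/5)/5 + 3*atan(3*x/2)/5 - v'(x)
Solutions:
 v(x) = C1 + 3*x*atan(3*x/2)/5 - log(9*x^2 + 4)/5 - 3*sin(4*x/5)/4


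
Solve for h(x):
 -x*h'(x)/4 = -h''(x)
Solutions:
 h(x) = C1 + C2*erfi(sqrt(2)*x/4)


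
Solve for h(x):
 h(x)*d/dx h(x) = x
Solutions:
 h(x) = -sqrt(C1 + x^2)
 h(x) = sqrt(C1 + x^2)


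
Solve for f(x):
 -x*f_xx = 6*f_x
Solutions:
 f(x) = C1 + C2/x^5


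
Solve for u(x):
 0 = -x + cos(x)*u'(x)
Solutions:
 u(x) = C1 + Integral(x/cos(x), x)


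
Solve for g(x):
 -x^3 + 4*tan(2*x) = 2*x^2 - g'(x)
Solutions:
 g(x) = C1 + x^4/4 + 2*x^3/3 + 2*log(cos(2*x))


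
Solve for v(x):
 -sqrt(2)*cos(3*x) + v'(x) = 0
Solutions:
 v(x) = C1 + sqrt(2)*sin(3*x)/3


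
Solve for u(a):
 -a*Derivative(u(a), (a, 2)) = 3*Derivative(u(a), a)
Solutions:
 u(a) = C1 + C2/a^2


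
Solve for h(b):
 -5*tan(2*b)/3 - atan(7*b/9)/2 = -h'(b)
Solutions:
 h(b) = C1 + b*atan(7*b/9)/2 - 9*log(49*b^2 + 81)/28 - 5*log(cos(2*b))/6


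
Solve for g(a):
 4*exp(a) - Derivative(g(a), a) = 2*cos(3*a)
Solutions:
 g(a) = C1 + 4*exp(a) - 2*sin(3*a)/3


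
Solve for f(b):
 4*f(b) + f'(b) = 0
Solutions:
 f(b) = C1*exp(-4*b)


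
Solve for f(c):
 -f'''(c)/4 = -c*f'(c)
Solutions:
 f(c) = C1 + Integral(C2*airyai(2^(2/3)*c) + C3*airybi(2^(2/3)*c), c)


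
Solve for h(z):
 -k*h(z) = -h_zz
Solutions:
 h(z) = C1*exp(-sqrt(k)*z) + C2*exp(sqrt(k)*z)


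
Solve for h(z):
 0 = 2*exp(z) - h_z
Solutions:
 h(z) = C1 + 2*exp(z)


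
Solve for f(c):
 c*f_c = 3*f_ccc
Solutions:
 f(c) = C1 + Integral(C2*airyai(3^(2/3)*c/3) + C3*airybi(3^(2/3)*c/3), c)


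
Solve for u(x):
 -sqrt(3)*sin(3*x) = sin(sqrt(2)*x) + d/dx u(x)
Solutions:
 u(x) = C1 + sqrt(3)*cos(3*x)/3 + sqrt(2)*cos(sqrt(2)*x)/2


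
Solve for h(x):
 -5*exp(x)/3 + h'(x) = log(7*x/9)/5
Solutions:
 h(x) = C1 + x*log(x)/5 + x*(-2*log(3) - 1 + log(7))/5 + 5*exp(x)/3


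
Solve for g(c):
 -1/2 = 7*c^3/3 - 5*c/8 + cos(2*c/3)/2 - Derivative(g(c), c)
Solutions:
 g(c) = C1 + 7*c^4/12 - 5*c^2/16 + c/2 + 3*sin(2*c/3)/4


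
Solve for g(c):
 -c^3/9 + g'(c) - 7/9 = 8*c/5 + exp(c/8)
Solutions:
 g(c) = C1 + c^4/36 + 4*c^2/5 + 7*c/9 + 8*exp(c/8)


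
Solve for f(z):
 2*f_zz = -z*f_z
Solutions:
 f(z) = C1 + C2*erf(z/2)


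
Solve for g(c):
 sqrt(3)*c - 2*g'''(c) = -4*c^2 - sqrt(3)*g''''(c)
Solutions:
 g(c) = C1 + C2*c + C3*c^2 + C4*exp(2*sqrt(3)*c/3) + c^5/30 + 5*sqrt(3)*c^4/48 + 5*c^3/8


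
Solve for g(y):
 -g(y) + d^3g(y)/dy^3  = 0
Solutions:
 g(y) = C3*exp(y) + (C1*sin(sqrt(3)*y/2) + C2*cos(sqrt(3)*y/2))*exp(-y/2)


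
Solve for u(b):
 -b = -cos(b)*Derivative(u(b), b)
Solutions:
 u(b) = C1 + Integral(b/cos(b), b)


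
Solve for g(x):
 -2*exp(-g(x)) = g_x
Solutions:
 g(x) = log(C1 - 2*x)


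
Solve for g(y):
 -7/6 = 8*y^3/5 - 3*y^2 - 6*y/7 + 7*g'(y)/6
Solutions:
 g(y) = C1 - 12*y^4/35 + 6*y^3/7 + 18*y^2/49 - y


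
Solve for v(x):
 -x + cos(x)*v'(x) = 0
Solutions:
 v(x) = C1 + Integral(x/cos(x), x)


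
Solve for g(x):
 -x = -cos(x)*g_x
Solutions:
 g(x) = C1 + Integral(x/cos(x), x)


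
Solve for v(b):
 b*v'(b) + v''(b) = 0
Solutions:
 v(b) = C1 + C2*erf(sqrt(2)*b/2)


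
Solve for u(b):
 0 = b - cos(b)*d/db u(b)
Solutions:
 u(b) = C1 + Integral(b/cos(b), b)


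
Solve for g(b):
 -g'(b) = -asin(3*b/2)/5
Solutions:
 g(b) = C1 + b*asin(3*b/2)/5 + sqrt(4 - 9*b^2)/15


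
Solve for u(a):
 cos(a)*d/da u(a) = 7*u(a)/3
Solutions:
 u(a) = C1*(sin(a) + 1)^(7/6)/(sin(a) - 1)^(7/6)


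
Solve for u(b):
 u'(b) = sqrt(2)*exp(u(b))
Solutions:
 u(b) = log(-1/(C1 + sqrt(2)*b))


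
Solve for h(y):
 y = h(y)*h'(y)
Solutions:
 h(y) = -sqrt(C1 + y^2)
 h(y) = sqrt(C1 + y^2)


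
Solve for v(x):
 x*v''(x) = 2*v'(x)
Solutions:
 v(x) = C1 + C2*x^3


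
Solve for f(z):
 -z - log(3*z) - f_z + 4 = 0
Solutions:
 f(z) = C1 - z^2/2 - z*log(z) - z*log(3) + 5*z


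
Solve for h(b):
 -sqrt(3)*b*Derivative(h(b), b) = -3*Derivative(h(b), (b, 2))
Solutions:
 h(b) = C1 + C2*erfi(sqrt(2)*3^(3/4)*b/6)


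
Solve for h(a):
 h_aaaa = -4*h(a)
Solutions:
 h(a) = (C1*sin(a) + C2*cos(a))*exp(-a) + (C3*sin(a) + C4*cos(a))*exp(a)


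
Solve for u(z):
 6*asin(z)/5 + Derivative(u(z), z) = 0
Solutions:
 u(z) = C1 - 6*z*asin(z)/5 - 6*sqrt(1 - z^2)/5


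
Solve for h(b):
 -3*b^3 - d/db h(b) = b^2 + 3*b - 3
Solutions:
 h(b) = C1 - 3*b^4/4 - b^3/3 - 3*b^2/2 + 3*b


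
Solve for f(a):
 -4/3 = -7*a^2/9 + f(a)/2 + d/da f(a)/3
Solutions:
 f(a) = C1*exp(-3*a/2) + 14*a^2/9 - 56*a/27 - 104/81


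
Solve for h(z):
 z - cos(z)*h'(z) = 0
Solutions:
 h(z) = C1 + Integral(z/cos(z), z)


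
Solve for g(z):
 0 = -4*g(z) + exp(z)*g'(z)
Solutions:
 g(z) = C1*exp(-4*exp(-z))


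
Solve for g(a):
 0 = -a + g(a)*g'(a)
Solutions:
 g(a) = -sqrt(C1 + a^2)
 g(a) = sqrt(C1 + a^2)


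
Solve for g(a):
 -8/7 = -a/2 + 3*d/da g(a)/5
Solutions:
 g(a) = C1 + 5*a^2/12 - 40*a/21


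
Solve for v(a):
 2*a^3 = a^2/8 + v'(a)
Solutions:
 v(a) = C1 + a^4/2 - a^3/24


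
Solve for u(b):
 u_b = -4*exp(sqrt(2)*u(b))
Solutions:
 u(b) = sqrt(2)*(2*log(1/(C1 + 4*b)) - log(2))/4


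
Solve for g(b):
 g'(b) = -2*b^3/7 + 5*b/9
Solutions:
 g(b) = C1 - b^4/14 + 5*b^2/18


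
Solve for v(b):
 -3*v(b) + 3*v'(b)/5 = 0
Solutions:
 v(b) = C1*exp(5*b)


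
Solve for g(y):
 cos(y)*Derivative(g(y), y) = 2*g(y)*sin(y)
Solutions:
 g(y) = C1/cos(y)^2


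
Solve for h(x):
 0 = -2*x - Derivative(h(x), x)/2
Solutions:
 h(x) = C1 - 2*x^2


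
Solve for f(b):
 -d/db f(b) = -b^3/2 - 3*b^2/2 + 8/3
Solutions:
 f(b) = C1 + b^4/8 + b^3/2 - 8*b/3


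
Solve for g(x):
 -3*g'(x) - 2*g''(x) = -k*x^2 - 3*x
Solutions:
 g(x) = C1 + C2*exp(-3*x/2) + k*x^3/9 - 2*k*x^2/9 + 8*k*x/27 + x^2/2 - 2*x/3


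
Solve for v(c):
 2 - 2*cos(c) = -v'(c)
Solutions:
 v(c) = C1 - 2*c + 2*sin(c)


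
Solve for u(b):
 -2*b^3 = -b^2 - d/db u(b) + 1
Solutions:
 u(b) = C1 + b^4/2 - b^3/3 + b


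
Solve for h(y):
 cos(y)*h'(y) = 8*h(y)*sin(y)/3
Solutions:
 h(y) = C1/cos(y)^(8/3)


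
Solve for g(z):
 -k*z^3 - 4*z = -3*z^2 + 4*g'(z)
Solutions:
 g(z) = C1 - k*z^4/16 + z^3/4 - z^2/2


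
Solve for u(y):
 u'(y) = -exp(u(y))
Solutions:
 u(y) = log(1/(C1 + y))


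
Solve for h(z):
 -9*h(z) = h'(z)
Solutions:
 h(z) = C1*exp(-9*z)


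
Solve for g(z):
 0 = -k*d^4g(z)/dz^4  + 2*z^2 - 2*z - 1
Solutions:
 g(z) = C1 + C2*z + C3*z^2 + C4*z^3 + z^6/(180*k) - z^5/(60*k) - z^4/(24*k)


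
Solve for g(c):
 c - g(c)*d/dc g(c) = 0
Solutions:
 g(c) = -sqrt(C1 + c^2)
 g(c) = sqrt(C1 + c^2)


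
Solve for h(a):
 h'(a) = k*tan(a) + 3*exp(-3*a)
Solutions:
 h(a) = C1 + k*log(tan(a)^2 + 1)/2 - exp(-3*a)


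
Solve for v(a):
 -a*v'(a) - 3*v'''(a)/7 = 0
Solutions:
 v(a) = C1 + Integral(C2*airyai(-3^(2/3)*7^(1/3)*a/3) + C3*airybi(-3^(2/3)*7^(1/3)*a/3), a)


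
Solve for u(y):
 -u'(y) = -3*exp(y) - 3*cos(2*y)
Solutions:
 u(y) = C1 + 3*exp(y) + 3*sin(2*y)/2


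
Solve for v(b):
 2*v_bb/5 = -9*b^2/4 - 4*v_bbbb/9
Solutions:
 v(b) = C1 + C2*b + C3*sin(3*sqrt(10)*b/10) + C4*cos(3*sqrt(10)*b/10) - 15*b^4/32 + 25*b^2/4


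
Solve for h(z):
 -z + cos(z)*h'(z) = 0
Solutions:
 h(z) = C1 + Integral(z/cos(z), z)


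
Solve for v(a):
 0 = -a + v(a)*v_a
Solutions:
 v(a) = -sqrt(C1 + a^2)
 v(a) = sqrt(C1 + a^2)


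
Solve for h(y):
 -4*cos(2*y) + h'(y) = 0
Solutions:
 h(y) = C1 + 2*sin(2*y)


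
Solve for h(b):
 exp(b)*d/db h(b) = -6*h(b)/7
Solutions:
 h(b) = C1*exp(6*exp(-b)/7)


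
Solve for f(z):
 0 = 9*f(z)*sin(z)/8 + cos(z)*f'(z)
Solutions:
 f(z) = C1*cos(z)^(9/8)


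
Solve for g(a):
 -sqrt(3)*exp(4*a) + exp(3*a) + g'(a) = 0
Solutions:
 g(a) = C1 + sqrt(3)*exp(4*a)/4 - exp(3*a)/3


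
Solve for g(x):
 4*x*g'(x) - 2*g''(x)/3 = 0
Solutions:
 g(x) = C1 + C2*erfi(sqrt(3)*x)


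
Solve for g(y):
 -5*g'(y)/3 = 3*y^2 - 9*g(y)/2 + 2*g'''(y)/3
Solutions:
 g(y) = C1*exp(3^(1/3)*y*(-(243 + sqrt(62049))^(1/3) + 10*3^(1/3)/(243 + sqrt(62049))^(1/3))/12)*sin(3^(1/6)*y*(30/(243 + sqrt(62049))^(1/3) + 3^(2/3)*(243 + sqrt(62049))^(1/3))/12) + C2*exp(3^(1/3)*y*(-(243 + sqrt(62049))^(1/3) + 10*3^(1/3)/(243 + sqrt(62049))^(1/3))/12)*cos(3^(1/6)*y*(30/(243 + sqrt(62049))^(1/3) + 3^(2/3)*(243 + sqrt(62049))^(1/3))/12) + C3*exp(-3^(1/3)*y*(-(243 + sqrt(62049))^(1/3) + 10*3^(1/3)/(243 + sqrt(62049))^(1/3))/6) + 2*y^2/3 + 40*y/81 + 400/2187


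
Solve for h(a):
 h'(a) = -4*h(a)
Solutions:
 h(a) = C1*exp(-4*a)


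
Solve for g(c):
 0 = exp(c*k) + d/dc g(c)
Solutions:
 g(c) = C1 - exp(c*k)/k


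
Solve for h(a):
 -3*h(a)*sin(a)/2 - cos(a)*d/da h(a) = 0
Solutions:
 h(a) = C1*cos(a)^(3/2)


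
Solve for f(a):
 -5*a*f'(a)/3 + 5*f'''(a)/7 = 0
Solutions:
 f(a) = C1 + Integral(C2*airyai(3^(2/3)*7^(1/3)*a/3) + C3*airybi(3^(2/3)*7^(1/3)*a/3), a)


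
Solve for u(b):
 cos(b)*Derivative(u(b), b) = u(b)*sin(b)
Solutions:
 u(b) = C1/cos(b)


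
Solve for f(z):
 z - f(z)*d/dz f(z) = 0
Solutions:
 f(z) = -sqrt(C1 + z^2)
 f(z) = sqrt(C1 + z^2)


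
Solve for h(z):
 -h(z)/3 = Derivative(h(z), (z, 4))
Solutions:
 h(z) = (C1*sin(sqrt(2)*3^(3/4)*z/6) + C2*cos(sqrt(2)*3^(3/4)*z/6))*exp(-sqrt(2)*3^(3/4)*z/6) + (C3*sin(sqrt(2)*3^(3/4)*z/6) + C4*cos(sqrt(2)*3^(3/4)*z/6))*exp(sqrt(2)*3^(3/4)*z/6)


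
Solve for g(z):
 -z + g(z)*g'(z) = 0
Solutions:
 g(z) = -sqrt(C1 + z^2)
 g(z) = sqrt(C1 + z^2)


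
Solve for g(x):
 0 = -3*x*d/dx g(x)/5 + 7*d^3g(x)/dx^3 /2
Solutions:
 g(x) = C1 + Integral(C2*airyai(35^(2/3)*6^(1/3)*x/35) + C3*airybi(35^(2/3)*6^(1/3)*x/35), x)


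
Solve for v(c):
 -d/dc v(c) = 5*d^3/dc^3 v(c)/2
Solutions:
 v(c) = C1 + C2*sin(sqrt(10)*c/5) + C3*cos(sqrt(10)*c/5)


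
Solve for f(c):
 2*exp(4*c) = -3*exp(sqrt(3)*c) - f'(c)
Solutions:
 f(c) = C1 - exp(4*c)/2 - sqrt(3)*exp(sqrt(3)*c)


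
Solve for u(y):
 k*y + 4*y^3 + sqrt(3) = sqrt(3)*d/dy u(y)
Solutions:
 u(y) = C1 + sqrt(3)*k*y^2/6 + sqrt(3)*y^4/3 + y


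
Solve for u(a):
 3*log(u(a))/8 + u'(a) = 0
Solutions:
 li(u(a)) = C1 - 3*a/8


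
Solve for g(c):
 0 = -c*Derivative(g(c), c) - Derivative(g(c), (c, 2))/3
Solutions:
 g(c) = C1 + C2*erf(sqrt(6)*c/2)


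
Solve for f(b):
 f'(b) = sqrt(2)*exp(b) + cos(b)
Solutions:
 f(b) = C1 + sqrt(2)*exp(b) + sin(b)


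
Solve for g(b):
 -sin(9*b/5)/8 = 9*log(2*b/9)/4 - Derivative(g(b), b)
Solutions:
 g(b) = C1 + 9*b*log(b)/4 - 9*b*log(3)/2 - 9*b/4 + 9*b*log(2)/4 - 5*cos(9*b/5)/72


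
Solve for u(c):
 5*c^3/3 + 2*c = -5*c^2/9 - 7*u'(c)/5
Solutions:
 u(c) = C1 - 25*c^4/84 - 25*c^3/189 - 5*c^2/7


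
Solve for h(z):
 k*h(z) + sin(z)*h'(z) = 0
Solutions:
 h(z) = C1*exp(k*(-log(cos(z) - 1) + log(cos(z) + 1))/2)


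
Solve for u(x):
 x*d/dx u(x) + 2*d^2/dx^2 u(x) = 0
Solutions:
 u(x) = C1 + C2*erf(x/2)


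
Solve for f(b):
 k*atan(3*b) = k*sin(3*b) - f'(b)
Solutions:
 f(b) = C1 - k*(b*atan(3*b) - log(9*b^2 + 1)/6 + cos(3*b)/3)


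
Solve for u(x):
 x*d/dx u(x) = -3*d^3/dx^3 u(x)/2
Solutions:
 u(x) = C1 + Integral(C2*airyai(-2^(1/3)*3^(2/3)*x/3) + C3*airybi(-2^(1/3)*3^(2/3)*x/3), x)


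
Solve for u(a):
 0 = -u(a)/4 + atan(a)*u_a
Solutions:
 u(a) = C1*exp(Integral(1/atan(a), a)/4)


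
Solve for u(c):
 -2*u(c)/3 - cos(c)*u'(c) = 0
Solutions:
 u(c) = C1*(sin(c) - 1)^(1/3)/(sin(c) + 1)^(1/3)


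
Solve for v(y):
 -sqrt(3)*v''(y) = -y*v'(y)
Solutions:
 v(y) = C1 + C2*erfi(sqrt(2)*3^(3/4)*y/6)


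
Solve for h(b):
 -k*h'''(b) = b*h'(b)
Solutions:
 h(b) = C1 + Integral(C2*airyai(b*(-1/k)^(1/3)) + C3*airybi(b*(-1/k)^(1/3)), b)


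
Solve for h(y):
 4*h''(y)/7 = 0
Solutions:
 h(y) = C1 + C2*y


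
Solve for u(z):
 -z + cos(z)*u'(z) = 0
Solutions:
 u(z) = C1 + Integral(z/cos(z), z)


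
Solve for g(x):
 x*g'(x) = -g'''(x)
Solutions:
 g(x) = C1 + Integral(C2*airyai(-x) + C3*airybi(-x), x)


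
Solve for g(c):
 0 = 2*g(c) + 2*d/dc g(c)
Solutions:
 g(c) = C1*exp(-c)


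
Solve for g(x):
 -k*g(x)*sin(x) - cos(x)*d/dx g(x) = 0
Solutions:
 g(x) = C1*exp(k*log(cos(x)))


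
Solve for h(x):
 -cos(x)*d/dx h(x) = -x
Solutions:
 h(x) = C1 + Integral(x/cos(x), x)


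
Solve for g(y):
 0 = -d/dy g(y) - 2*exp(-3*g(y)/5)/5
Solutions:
 g(y) = 5*log(C1 - 6*y/25)/3
 g(y) = 5*log((-15^(1/3) - 3^(5/6)*5^(1/3)*I)*(C1 - 2*y)^(1/3)/10)
 g(y) = 5*log((-15^(1/3) + 3^(5/6)*5^(1/3)*I)*(C1 - 2*y)^(1/3)/10)


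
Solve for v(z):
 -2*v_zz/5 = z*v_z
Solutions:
 v(z) = C1 + C2*erf(sqrt(5)*z/2)


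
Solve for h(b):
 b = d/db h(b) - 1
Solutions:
 h(b) = C1 + b^2/2 + b


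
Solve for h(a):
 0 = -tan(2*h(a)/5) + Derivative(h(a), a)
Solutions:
 h(a) = -5*asin(C1*exp(2*a/5))/2 + 5*pi/2
 h(a) = 5*asin(C1*exp(2*a/5))/2


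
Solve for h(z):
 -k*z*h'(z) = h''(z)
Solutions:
 h(z) = Piecewise((-sqrt(2)*sqrt(pi)*C1*erf(sqrt(2)*sqrt(k)*z/2)/(2*sqrt(k)) - C2, (k > 0) | (k < 0)), (-C1*z - C2, True))


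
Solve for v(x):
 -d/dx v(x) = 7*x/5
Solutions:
 v(x) = C1 - 7*x^2/10


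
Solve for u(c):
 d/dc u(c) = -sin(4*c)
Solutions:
 u(c) = C1 + cos(4*c)/4


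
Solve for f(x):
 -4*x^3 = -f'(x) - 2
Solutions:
 f(x) = C1 + x^4 - 2*x


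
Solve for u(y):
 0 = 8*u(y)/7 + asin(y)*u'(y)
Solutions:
 u(y) = C1*exp(-8*Integral(1/asin(y), y)/7)


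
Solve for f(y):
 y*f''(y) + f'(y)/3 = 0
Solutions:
 f(y) = C1 + C2*y^(2/3)


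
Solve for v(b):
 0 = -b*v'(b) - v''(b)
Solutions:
 v(b) = C1 + C2*erf(sqrt(2)*b/2)


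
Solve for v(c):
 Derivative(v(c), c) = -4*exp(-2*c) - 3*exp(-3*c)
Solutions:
 v(c) = C1 + 2*exp(-2*c) + exp(-3*c)


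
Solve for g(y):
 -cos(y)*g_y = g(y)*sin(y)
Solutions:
 g(y) = C1*cos(y)


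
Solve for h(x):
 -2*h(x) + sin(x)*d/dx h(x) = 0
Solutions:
 h(x) = C1*(cos(x) - 1)/(cos(x) + 1)


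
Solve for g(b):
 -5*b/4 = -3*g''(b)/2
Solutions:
 g(b) = C1 + C2*b + 5*b^3/36


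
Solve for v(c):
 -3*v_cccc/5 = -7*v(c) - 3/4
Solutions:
 v(c) = C1*exp(-3^(3/4)*35^(1/4)*c/3) + C2*exp(3^(3/4)*35^(1/4)*c/3) + C3*sin(3^(3/4)*35^(1/4)*c/3) + C4*cos(3^(3/4)*35^(1/4)*c/3) - 3/28


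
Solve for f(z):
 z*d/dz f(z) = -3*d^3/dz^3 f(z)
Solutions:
 f(z) = C1 + Integral(C2*airyai(-3^(2/3)*z/3) + C3*airybi(-3^(2/3)*z/3), z)


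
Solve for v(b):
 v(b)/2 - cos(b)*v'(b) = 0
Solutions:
 v(b) = C1*(sin(b) + 1)^(1/4)/(sin(b) - 1)^(1/4)


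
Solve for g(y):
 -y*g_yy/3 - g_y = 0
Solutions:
 g(y) = C1 + C2/y^2


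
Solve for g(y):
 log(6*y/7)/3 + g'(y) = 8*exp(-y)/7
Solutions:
 g(y) = C1 - y*log(y)/3 + y*(-log(6) + 1 + log(7))/3 - 8*exp(-y)/7


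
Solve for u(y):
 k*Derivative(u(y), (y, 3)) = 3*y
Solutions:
 u(y) = C1 + C2*y + C3*y^2 + y^4/(8*k)


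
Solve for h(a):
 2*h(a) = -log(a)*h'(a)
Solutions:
 h(a) = C1*exp(-2*li(a))


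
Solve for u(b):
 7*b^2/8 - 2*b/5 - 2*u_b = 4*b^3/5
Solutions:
 u(b) = C1 - b^4/10 + 7*b^3/48 - b^2/10


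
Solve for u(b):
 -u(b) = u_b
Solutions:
 u(b) = C1*exp(-b)


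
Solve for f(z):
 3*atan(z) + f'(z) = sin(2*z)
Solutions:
 f(z) = C1 - 3*z*atan(z) + 3*log(z^2 + 1)/2 - cos(2*z)/2


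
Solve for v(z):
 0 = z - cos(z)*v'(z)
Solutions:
 v(z) = C1 + Integral(z/cos(z), z)


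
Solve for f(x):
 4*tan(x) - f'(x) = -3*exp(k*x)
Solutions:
 f(x) = C1 + 3*Piecewise((exp(k*x)/k, Ne(k, 0)), (x, True)) - 4*log(cos(x))


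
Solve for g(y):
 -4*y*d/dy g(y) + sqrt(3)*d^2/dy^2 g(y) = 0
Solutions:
 g(y) = C1 + C2*erfi(sqrt(2)*3^(3/4)*y/3)


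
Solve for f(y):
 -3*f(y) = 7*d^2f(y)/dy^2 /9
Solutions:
 f(y) = C1*sin(3*sqrt(21)*y/7) + C2*cos(3*sqrt(21)*y/7)


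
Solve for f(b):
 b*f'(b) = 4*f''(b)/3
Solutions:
 f(b) = C1 + C2*erfi(sqrt(6)*b/4)


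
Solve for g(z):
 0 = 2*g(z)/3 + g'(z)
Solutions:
 g(z) = C1*exp(-2*z/3)


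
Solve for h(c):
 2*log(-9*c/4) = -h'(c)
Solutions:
 h(c) = C1 - 2*c*log(-c) + 2*c*(-2*log(3) + 1 + 2*log(2))


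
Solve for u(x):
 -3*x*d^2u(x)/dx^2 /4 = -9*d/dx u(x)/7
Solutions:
 u(x) = C1 + C2*x^(19/7)


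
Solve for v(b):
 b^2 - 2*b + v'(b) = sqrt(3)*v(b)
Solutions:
 v(b) = C1*exp(sqrt(3)*b) + sqrt(3)*b^2/3 - 2*sqrt(3)*b/3 + 2*b/3 - 2/3 + 2*sqrt(3)/9


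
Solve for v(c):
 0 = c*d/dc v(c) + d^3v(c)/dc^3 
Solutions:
 v(c) = C1 + Integral(C2*airyai(-c) + C3*airybi(-c), c)


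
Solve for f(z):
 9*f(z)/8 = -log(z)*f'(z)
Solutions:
 f(z) = C1*exp(-9*li(z)/8)


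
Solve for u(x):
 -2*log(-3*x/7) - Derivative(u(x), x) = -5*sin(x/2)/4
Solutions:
 u(x) = C1 - 2*x*log(-x) - 2*x*log(3) + 2*x + 2*x*log(7) - 5*cos(x/2)/2


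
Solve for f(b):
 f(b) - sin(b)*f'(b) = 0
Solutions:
 f(b) = C1*sqrt(cos(b) - 1)/sqrt(cos(b) + 1)


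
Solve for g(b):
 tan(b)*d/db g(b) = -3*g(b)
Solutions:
 g(b) = C1/sin(b)^3


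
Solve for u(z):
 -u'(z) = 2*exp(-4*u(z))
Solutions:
 u(z) = log(-I*(C1 - 8*z)^(1/4))
 u(z) = log(I*(C1 - 8*z)^(1/4))
 u(z) = log(-(C1 - 8*z)^(1/4))
 u(z) = log(C1 - 8*z)/4


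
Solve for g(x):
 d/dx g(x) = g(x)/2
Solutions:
 g(x) = C1*exp(x/2)


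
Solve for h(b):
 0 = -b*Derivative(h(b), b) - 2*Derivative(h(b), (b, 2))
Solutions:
 h(b) = C1 + C2*erf(b/2)


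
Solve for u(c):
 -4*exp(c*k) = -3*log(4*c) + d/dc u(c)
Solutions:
 u(c) = C1 + 3*c*log(c) + 3*c*(-1 + 2*log(2)) + Piecewise((-4*exp(c*k)/k, Ne(k, 0)), (-4*c, True))


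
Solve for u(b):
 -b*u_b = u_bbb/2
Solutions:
 u(b) = C1 + Integral(C2*airyai(-2^(1/3)*b) + C3*airybi(-2^(1/3)*b), b)


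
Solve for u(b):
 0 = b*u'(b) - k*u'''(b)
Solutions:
 u(b) = C1 + Integral(C2*airyai(b*(1/k)^(1/3)) + C3*airybi(b*(1/k)^(1/3)), b)


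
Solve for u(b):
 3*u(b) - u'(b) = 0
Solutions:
 u(b) = C1*exp(3*b)


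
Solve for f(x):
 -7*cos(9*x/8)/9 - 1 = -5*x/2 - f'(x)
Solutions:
 f(x) = C1 - 5*x^2/4 + x + 56*sin(9*x/8)/81


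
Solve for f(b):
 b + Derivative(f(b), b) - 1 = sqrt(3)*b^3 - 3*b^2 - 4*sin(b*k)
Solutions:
 f(b) = C1 + sqrt(3)*b^4/4 - b^3 - b^2/2 + b + 4*cos(b*k)/k


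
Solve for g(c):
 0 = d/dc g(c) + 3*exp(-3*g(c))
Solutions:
 g(c) = log(C1 - 9*c)/3
 g(c) = log((-3^(1/3) - 3^(5/6)*I)*(C1 - 3*c)^(1/3)/2)
 g(c) = log((-3^(1/3) + 3^(5/6)*I)*(C1 - 3*c)^(1/3)/2)


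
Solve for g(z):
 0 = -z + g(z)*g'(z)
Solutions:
 g(z) = -sqrt(C1 + z^2)
 g(z) = sqrt(C1 + z^2)


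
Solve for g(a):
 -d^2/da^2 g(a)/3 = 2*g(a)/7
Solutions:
 g(a) = C1*sin(sqrt(42)*a/7) + C2*cos(sqrt(42)*a/7)


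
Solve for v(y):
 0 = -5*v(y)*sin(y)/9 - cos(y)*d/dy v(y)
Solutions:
 v(y) = C1*cos(y)^(5/9)


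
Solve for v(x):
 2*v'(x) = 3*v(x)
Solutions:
 v(x) = C1*exp(3*x/2)


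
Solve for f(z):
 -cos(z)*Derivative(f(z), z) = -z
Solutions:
 f(z) = C1 + Integral(z/cos(z), z)


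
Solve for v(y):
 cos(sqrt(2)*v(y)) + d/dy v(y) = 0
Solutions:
 v(y) = sqrt(2)*(pi - asin((exp(2*sqrt(2)*C1) + exp(2*sqrt(2)*y))/(exp(2*sqrt(2)*C1) - exp(2*sqrt(2)*y))))/2
 v(y) = sqrt(2)*asin((exp(2*sqrt(2)*C1) + exp(2*sqrt(2)*y))/(exp(2*sqrt(2)*C1) - exp(2*sqrt(2)*y)))/2


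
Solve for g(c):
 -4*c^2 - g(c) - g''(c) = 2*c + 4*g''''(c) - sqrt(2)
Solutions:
 g(c) = -4*c^2 - 2*c + (C1*sin(sqrt(2)*c*cos(atan(sqrt(15))/2)/2) + C2*cos(sqrt(2)*c*cos(atan(sqrt(15))/2)/2))*exp(-sqrt(2)*c*sin(atan(sqrt(15))/2)/2) + (C3*sin(sqrt(2)*c*cos(atan(sqrt(15))/2)/2) + C4*cos(sqrt(2)*c*cos(atan(sqrt(15))/2)/2))*exp(sqrt(2)*c*sin(atan(sqrt(15))/2)/2) + sqrt(2) + 8


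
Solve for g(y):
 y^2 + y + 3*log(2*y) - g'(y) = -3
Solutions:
 g(y) = C1 + y^3/3 + y^2/2 + 3*y*log(y) + y*log(8)


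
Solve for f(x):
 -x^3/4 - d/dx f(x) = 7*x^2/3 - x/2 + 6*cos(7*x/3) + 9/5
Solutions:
 f(x) = C1 - x^4/16 - 7*x^3/9 + x^2/4 - 9*x/5 - 18*sin(7*x/3)/7


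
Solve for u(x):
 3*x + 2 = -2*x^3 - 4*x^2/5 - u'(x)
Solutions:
 u(x) = C1 - x^4/2 - 4*x^3/15 - 3*x^2/2 - 2*x


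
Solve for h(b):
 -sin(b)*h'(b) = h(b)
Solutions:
 h(b) = C1*sqrt(cos(b) + 1)/sqrt(cos(b) - 1)


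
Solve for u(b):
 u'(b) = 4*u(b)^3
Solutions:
 u(b) = -sqrt(2)*sqrt(-1/(C1 + 4*b))/2
 u(b) = sqrt(2)*sqrt(-1/(C1 + 4*b))/2


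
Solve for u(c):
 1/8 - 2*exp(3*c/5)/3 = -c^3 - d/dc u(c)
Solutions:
 u(c) = C1 - c^4/4 - c/8 + 10*exp(3*c/5)/9


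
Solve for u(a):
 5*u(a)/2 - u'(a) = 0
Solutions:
 u(a) = C1*exp(5*a/2)


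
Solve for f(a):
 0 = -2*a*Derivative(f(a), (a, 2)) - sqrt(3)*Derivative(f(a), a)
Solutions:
 f(a) = C1 + C2*a^(1 - sqrt(3)/2)


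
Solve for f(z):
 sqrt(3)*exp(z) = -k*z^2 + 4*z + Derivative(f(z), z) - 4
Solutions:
 f(z) = C1 + k*z^3/3 - 2*z^2 + 4*z + sqrt(3)*exp(z)


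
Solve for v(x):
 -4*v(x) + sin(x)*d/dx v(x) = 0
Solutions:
 v(x) = C1*(cos(x)^2 - 2*cos(x) + 1)/(cos(x)^2 + 2*cos(x) + 1)


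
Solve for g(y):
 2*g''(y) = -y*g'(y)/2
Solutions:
 g(y) = C1 + C2*erf(sqrt(2)*y/4)


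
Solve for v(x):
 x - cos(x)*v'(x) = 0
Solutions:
 v(x) = C1 + Integral(x/cos(x), x)


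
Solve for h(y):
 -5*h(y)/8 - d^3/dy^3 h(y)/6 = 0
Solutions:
 h(y) = C3*exp(-30^(1/3)*y/2) + (C1*sin(10^(1/3)*3^(5/6)*y/4) + C2*cos(10^(1/3)*3^(5/6)*y/4))*exp(30^(1/3)*y/4)


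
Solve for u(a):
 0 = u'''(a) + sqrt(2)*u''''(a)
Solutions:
 u(a) = C1 + C2*a + C3*a^2 + C4*exp(-sqrt(2)*a/2)


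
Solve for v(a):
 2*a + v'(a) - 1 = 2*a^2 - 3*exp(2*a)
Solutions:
 v(a) = C1 + 2*a^3/3 - a^2 + a - 3*exp(2*a)/2


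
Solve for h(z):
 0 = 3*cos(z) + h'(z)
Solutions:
 h(z) = C1 - 3*sin(z)


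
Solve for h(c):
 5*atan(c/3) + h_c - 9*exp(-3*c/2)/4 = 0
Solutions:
 h(c) = C1 - 5*c*atan(c/3) + 15*log(c^2 + 9)/2 - 3*exp(-3*c/2)/2


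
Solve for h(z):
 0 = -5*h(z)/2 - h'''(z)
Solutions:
 h(z) = C3*exp(-2^(2/3)*5^(1/3)*z/2) + (C1*sin(2^(2/3)*sqrt(3)*5^(1/3)*z/4) + C2*cos(2^(2/3)*sqrt(3)*5^(1/3)*z/4))*exp(2^(2/3)*5^(1/3)*z/4)


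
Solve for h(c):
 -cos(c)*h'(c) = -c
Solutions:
 h(c) = C1 + Integral(c/cos(c), c)


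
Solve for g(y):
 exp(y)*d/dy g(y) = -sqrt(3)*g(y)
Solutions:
 g(y) = C1*exp(sqrt(3)*exp(-y))


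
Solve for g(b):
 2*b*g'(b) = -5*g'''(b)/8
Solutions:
 g(b) = C1 + Integral(C2*airyai(-2*2^(1/3)*5^(2/3)*b/5) + C3*airybi(-2*2^(1/3)*5^(2/3)*b/5), b)


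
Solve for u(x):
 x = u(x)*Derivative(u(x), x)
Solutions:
 u(x) = -sqrt(C1 + x^2)
 u(x) = sqrt(C1 + x^2)


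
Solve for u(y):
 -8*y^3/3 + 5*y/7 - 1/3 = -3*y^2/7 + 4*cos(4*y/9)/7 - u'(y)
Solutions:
 u(y) = C1 + 2*y^4/3 - y^3/7 - 5*y^2/14 + y/3 + 9*sin(4*y/9)/7


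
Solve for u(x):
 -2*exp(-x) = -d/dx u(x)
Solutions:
 u(x) = C1 - 2*exp(-x)


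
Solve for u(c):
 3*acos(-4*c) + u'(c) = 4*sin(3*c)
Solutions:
 u(c) = C1 - 3*c*acos(-4*c) - 3*sqrt(1 - 16*c^2)/4 - 4*cos(3*c)/3


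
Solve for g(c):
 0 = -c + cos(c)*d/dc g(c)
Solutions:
 g(c) = C1 + Integral(c/cos(c), c)


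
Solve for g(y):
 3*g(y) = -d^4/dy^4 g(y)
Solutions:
 g(y) = (C1*sin(sqrt(2)*3^(1/4)*y/2) + C2*cos(sqrt(2)*3^(1/4)*y/2))*exp(-sqrt(2)*3^(1/4)*y/2) + (C3*sin(sqrt(2)*3^(1/4)*y/2) + C4*cos(sqrt(2)*3^(1/4)*y/2))*exp(sqrt(2)*3^(1/4)*y/2)


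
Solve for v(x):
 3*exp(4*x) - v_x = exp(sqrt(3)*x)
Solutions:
 v(x) = C1 + 3*exp(4*x)/4 - sqrt(3)*exp(sqrt(3)*x)/3


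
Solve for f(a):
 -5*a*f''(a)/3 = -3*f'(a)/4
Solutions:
 f(a) = C1 + C2*a^(29/20)


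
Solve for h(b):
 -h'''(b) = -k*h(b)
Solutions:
 h(b) = C1*exp(b*k^(1/3)) + C2*exp(b*k^(1/3)*(-1 + sqrt(3)*I)/2) + C3*exp(-b*k^(1/3)*(1 + sqrt(3)*I)/2)


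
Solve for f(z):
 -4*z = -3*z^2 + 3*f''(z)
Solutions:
 f(z) = C1 + C2*z + z^4/12 - 2*z^3/9


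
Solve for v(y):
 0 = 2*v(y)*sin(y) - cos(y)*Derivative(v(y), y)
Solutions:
 v(y) = C1/cos(y)^2


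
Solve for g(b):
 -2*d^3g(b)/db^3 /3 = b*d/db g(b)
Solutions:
 g(b) = C1 + Integral(C2*airyai(-2^(2/3)*3^(1/3)*b/2) + C3*airybi(-2^(2/3)*3^(1/3)*b/2), b)


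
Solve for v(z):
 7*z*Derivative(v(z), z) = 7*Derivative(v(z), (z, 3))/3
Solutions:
 v(z) = C1 + Integral(C2*airyai(3^(1/3)*z) + C3*airybi(3^(1/3)*z), z)


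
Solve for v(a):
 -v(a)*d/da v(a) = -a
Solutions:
 v(a) = -sqrt(C1 + a^2)
 v(a) = sqrt(C1 + a^2)


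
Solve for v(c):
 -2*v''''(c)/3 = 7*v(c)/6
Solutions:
 v(c) = (C1*sin(7^(1/4)*c/2) + C2*cos(7^(1/4)*c/2))*exp(-7^(1/4)*c/2) + (C3*sin(7^(1/4)*c/2) + C4*cos(7^(1/4)*c/2))*exp(7^(1/4)*c/2)


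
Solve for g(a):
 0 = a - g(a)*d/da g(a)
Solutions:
 g(a) = -sqrt(C1 + a^2)
 g(a) = sqrt(C1 + a^2)


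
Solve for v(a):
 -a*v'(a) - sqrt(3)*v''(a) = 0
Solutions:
 v(a) = C1 + C2*erf(sqrt(2)*3^(3/4)*a/6)


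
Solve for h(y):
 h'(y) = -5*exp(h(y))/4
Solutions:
 h(y) = log(1/(C1 + 5*y)) + 2*log(2)


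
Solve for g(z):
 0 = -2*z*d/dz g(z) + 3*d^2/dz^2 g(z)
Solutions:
 g(z) = C1 + C2*erfi(sqrt(3)*z/3)


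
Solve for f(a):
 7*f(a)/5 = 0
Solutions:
 f(a) = 0


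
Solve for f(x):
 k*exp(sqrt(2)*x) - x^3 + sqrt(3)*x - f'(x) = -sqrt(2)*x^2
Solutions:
 f(x) = C1 + sqrt(2)*k*exp(sqrt(2)*x)/2 - x^4/4 + sqrt(2)*x^3/3 + sqrt(3)*x^2/2


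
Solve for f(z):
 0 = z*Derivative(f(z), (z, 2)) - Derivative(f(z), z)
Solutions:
 f(z) = C1 + C2*z^2


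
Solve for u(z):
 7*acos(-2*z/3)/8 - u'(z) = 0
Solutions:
 u(z) = C1 + 7*z*acos(-2*z/3)/8 + 7*sqrt(9 - 4*z^2)/16


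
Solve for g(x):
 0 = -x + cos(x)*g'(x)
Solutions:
 g(x) = C1 + Integral(x/cos(x), x)


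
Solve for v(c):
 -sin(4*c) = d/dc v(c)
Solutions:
 v(c) = C1 + cos(4*c)/4


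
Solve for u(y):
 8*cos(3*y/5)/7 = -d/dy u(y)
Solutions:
 u(y) = C1 - 40*sin(3*y/5)/21


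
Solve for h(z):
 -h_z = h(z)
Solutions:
 h(z) = C1*exp(-z)


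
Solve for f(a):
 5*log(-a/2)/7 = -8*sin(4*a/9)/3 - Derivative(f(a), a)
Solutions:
 f(a) = C1 - 5*a*log(-a)/7 + 5*a*log(2)/7 + 5*a/7 + 6*cos(4*a/9)


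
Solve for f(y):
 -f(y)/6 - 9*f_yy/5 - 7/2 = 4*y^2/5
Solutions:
 f(y) = C1*sin(sqrt(30)*y/18) + C2*cos(sqrt(30)*y/18) - 24*y^2/5 + 2067/25


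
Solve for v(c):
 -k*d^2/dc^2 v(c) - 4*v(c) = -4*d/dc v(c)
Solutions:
 v(c) = C1*exp(2*c*(1 - sqrt(1 - k))/k) + C2*exp(2*c*(sqrt(1 - k) + 1)/k)


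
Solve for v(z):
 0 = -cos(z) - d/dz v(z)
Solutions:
 v(z) = C1 - sin(z)


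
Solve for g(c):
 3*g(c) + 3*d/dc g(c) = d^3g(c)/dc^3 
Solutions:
 g(c) = C1*exp(-2^(1/3)*c*(2/(sqrt(5) + 3)^(1/3) + 2^(1/3)*(sqrt(5) + 3)^(1/3))/4)*sin(2^(1/3)*sqrt(3)*c*(-2^(1/3)*(sqrt(5) + 3)^(1/3) + 2/(sqrt(5) + 3)^(1/3))/4) + C2*exp(-2^(1/3)*c*(2/(sqrt(5) + 3)^(1/3) + 2^(1/3)*(sqrt(5) + 3)^(1/3))/4)*cos(2^(1/3)*sqrt(3)*c*(-2^(1/3)*(sqrt(5) + 3)^(1/3) + 2/(sqrt(5) + 3)^(1/3))/4) + C3*exp(2^(1/3)*c*((sqrt(5) + 3)^(-1/3) + 2^(1/3)*(sqrt(5) + 3)^(1/3)/2))


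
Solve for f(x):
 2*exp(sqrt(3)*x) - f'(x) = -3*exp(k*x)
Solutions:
 f(x) = C1 + 2*sqrt(3)*exp(sqrt(3)*x)/3 + 3*exp(k*x)/k


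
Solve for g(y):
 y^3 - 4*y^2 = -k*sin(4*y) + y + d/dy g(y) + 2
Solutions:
 g(y) = C1 - k*cos(4*y)/4 + y^4/4 - 4*y^3/3 - y^2/2 - 2*y


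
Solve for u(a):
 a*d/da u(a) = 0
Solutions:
 u(a) = C1


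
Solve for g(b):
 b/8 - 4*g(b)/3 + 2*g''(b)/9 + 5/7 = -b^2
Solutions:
 g(b) = C1*exp(-sqrt(6)*b) + C2*exp(sqrt(6)*b) + 3*b^2/4 + 3*b/32 + 11/14


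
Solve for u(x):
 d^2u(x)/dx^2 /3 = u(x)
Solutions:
 u(x) = C1*exp(-sqrt(3)*x) + C2*exp(sqrt(3)*x)


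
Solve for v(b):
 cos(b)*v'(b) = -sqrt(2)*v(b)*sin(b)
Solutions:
 v(b) = C1*cos(b)^(sqrt(2))


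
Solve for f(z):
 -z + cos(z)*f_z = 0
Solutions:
 f(z) = C1 + Integral(z/cos(z), z)


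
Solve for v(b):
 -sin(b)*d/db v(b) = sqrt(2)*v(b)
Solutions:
 v(b) = C1*(cos(b) + 1)^(sqrt(2)/2)/(cos(b) - 1)^(sqrt(2)/2)


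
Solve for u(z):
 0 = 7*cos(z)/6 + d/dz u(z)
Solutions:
 u(z) = C1 - 7*sin(z)/6


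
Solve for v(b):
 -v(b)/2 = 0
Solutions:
 v(b) = 0


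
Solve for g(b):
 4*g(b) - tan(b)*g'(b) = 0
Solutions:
 g(b) = C1*sin(b)^4
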